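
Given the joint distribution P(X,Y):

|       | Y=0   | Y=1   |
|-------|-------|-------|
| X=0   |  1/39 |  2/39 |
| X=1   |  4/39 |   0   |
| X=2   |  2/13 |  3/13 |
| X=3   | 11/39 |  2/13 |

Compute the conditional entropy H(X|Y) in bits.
1.5382 bits

H(X|Y) = H(X,Y) - H(Y)

H(X,Y) = -Σ_{x,y} P(x,y) log₂ P(x,y). Per-cell terms -P(x,y)·log₂P(x,y):
  X=0: 0.1355231, 0.2197642
  X=1: 0.3369643, 0.0000000
  X=2: 0.4154523, 0.4881871
  X=3: 0.5150173, 0.4154523
  (cells with P = 0 contribute 0)
Sum of the 8 terms: H(X,Y) = 2.5263606 bits

Marginal of Y (column sums):
  P(Y=0) = 1/39 + 4/39 + 2/13 + 11/39 = 22/39
  P(Y=1) = 2/39 + 0 + 3/13 + 2/13 = 17/39
H(Y) = -[(22/39)·log₂(22/39) + (17/39)·log₂(17/39)]
  = 0.4659321 + 0.5221787 = 0.9881108 bits

H(X|Y) = H(X,Y) - H(Y) = 2.5263606 - 0.9881108 = 1.5382 bits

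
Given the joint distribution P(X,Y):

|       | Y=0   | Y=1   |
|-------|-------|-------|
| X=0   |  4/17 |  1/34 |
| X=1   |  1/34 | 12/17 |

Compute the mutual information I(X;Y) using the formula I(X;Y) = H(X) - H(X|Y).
0.5224 bits

I(X;Y) = H(X) - H(X|Y)

Marginal of X (row sums):
  P(X=0) = 4/17 + 1/34 = 9/34
  P(X=1) = 1/34 + 12/17 = 25/34
H(X) = -[(9/34)·log₂(9/34) + (25/34)·log₂(25/34)]
  = 0.50758 + 0.32618 = 0.83376 bits

Marginal of Y (column sums):
  P(Y=0) = 4/17 + 1/34 = 9/34
  P(Y=1) = 1/34 + 12/17 = 25/34
H(X|Y) = Σ_y P(y)·H(X|Y=y):
  Y=0: P(Y=0) = 9/34, P(X|Y=0) = (8/9, 1/9) → H(X|Y=0) = 0.50326
  Y=1: P(Y=1) = 25/34, P(X|Y=1) = (1/25, 24/25) → H(X|Y=1) = 0.24229
H(X|Y) = (9/34)·0.50326 + (25/34)·0.24229 = 0.31137 bits

I(X;Y) = H(X) - H(X|Y) = 0.83376 - 0.31137 = 0.5224 bits

Cross-check via I(X;Y) = H(X) + H(Y) - H(X,Y): computing H(Y) from the column sums and H(X,Y) from the 4 cells in the same way gives H(Y) = 0.83376 bits and H(X,Y) = 1.14514 bits, so
I(X;Y) = 0.83376 + 0.83376 - 1.14514 = 0.5224 bits ✓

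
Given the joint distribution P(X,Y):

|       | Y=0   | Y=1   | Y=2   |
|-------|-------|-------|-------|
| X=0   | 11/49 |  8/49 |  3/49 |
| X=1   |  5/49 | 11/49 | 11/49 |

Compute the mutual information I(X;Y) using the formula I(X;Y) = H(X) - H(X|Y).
0.1050 bits

I(X;Y) = H(X) - H(X|Y)

Marginal of X (row sums):
  P(X=0) = 11/49 + 8/49 + 3/49 = 22/49
  P(X=1) = 5/49 + 11/49 + 11/49 = 27/49
H(X) = -[(22/49)·log₂(22/49) + (27/49)·log₂(27/49)]
  = 0.5187 + 0.4738 = 0.9925 bits

Marginal of Y (column sums):
  P(Y=0) = 11/49 + 5/49 = 16/49
  P(Y=1) = 8/49 + 11/49 = 19/49
  P(Y=2) = 3/49 + 11/49 = 2/7
H(X|Y) = Σ_y P(y)·H(X|Y=y):
  Y=0: P(Y=0) = 16/49, P(X|Y=0) = (11/16, 5/16) → H(X|Y=0) = 0.8960
  Y=1: P(Y=1) = 19/49, P(X|Y=1) = (8/19, 11/19) → H(X|Y=1) = 0.9819
  Y=2: P(Y=2) = 2/7, P(X|Y=2) = (3/14, 11/14) → H(X|Y=2) = 0.7496
H(X|Y) = (16/49)·0.8960 + (19/49)·0.9819 + (2/7)·0.7496 = 0.8875 bits

I(X;Y) = H(X) - H(X|Y) = 0.9925 - 0.8875 = 0.1050 bits

Cross-check via I(X;Y) = H(X) + H(Y) - H(X,Y): computing H(Y) from the column sums and H(X,Y) from the 6 cells in the same way gives H(Y) = 1.5736 bits and H(X,Y) = 2.4611 bits, so
I(X;Y) = 0.9925 + 1.5736 - 2.4611 = 0.1050 bits ✓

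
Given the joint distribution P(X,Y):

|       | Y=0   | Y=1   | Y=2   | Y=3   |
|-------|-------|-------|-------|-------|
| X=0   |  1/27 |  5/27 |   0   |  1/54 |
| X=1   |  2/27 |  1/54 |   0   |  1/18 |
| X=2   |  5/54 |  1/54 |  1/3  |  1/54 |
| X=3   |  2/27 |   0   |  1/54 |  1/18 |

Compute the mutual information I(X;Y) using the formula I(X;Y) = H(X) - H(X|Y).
0.7338 bits

I(X;Y) = H(X) - H(X|Y)

Marginal of X (row sums):
  P(X=0) = 1/27 + 5/27 + 0 + 1/54 = 13/54
  P(X=1) = 2/27 + 1/54 + 0 + 1/18 = 4/27
  P(X=2) = 5/54 + 1/54 + 1/3 + 1/54 = 25/54
  P(X=3) = 2/27 + 0 + 1/54 + 1/18 = 4/27
H(X) = -[(13/54)·log₂(13/54) + (4/27)·log₂(4/27) + (25/54)·log₂(25/54) + (4/27)·log₂(4/27)]
  = 0.4946 + 0.4081 + 0.5144 + 0.4081 = 1.8252 bits

Marginal of Y (column sums):
  P(Y=0) = 1/27 + 2/27 + 5/54 + 2/27 = 5/18
  P(Y=1) = 5/27 + 1/54 + 1/54 + 0 = 2/9
  P(Y=2) = 0 + 0 + 1/3 + 1/54 = 19/54
  P(Y=3) = 1/54 + 1/18 + 1/54 + 1/18 = 4/27
H(X|Y) = Σ_y P(y)·H(X|Y=y):
  Y=0: P(Y=0) = 5/18, P(X|Y=0) = (2/15, 4/15, 1/3, 4/15) → H(X|Y=0) = 1.9329
  Y=1: P(Y=1) = 2/9, P(X|Y=1) = (5/6, 1/12, 1/12, 0) → H(X|Y=1) = 0.8167
  Y=2: P(Y=2) = 19/54, P(X|Y=2) = (0, 0, 18/19, 1/19) → H(X|Y=2) = 0.2975
  Y=3: P(Y=3) = 4/27, P(X|Y=3) = (1/8, 3/8, 1/8, 3/8) → H(X|Y=3) = 1.8113
H(X|Y) = (5/18)·1.9329 + (2/9)·0.8167 + (19/54)·0.2975 + (4/27)·1.8113 = 1.0914 bits

I(X;Y) = H(X) - H(X|Y) = 1.8252 - 1.0914 = 0.7338 bits

Cross-check via I(X;Y) = H(X) + H(Y) - H(X,Y): computing H(Y) from the column sums and H(X,Y) from the 16 cells in the same way gives H(Y) = 1.9339 bits and H(X,Y) = 3.0253 bits, so
I(X;Y) = 1.8252 + 1.9339 - 3.0253 = 0.7338 bits ✓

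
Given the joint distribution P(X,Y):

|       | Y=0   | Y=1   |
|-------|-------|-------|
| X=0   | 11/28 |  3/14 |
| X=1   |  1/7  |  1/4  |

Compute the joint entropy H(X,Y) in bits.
1.9068 bits

H(X,Y) = -Σ_{x,y} P(x,y) log₂ P(x,y). Per-cell terms -P(x,y)·log₂P(x,y):
  X=0: 0.5295, 0.4762
  X=1: 0.4011, 0.5000
Sum of the 4 terms: H(X,Y) = 1.9068 bits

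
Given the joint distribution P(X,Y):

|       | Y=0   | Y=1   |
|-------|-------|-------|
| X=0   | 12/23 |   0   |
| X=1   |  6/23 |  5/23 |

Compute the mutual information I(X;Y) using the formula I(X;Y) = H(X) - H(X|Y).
0.2800 bits

I(X;Y) = H(X) - H(X|Y)

Marginal of X (row sums):
  P(X=0) = 12/23 + 0 = 12/23
  P(X=1) = 6/23 + 5/23 = 11/23
H(X) = -[(12/23)·log₂(12/23) + (11/23)·log₂(11/23)]
  = 0.489704 + 0.508932 = 0.99864 bits

Marginal of Y (column sums):
  P(Y=0) = 12/23 + 6/23 = 18/23
  P(Y=1) = 0 + 5/23 = 5/23
H(X|Y) = Σ_y P(y)·H(X|Y=y):
  Y=0: P(Y=0) = 18/23, P(X|Y=0) = (2/3, 1/3) → H(X|Y=0) = 0.918296
  Y=1: P(Y=1) = 5/23, P(X|Y=1) = (0, 1) → H(X|Y=1) = 0.000000
H(X|Y) = (18/23)·0.918296 + (5/23)·0.000000 = 0.71867 bits

I(X;Y) = H(X) - H(X|Y) = 0.99864 - 0.71867 = 0.2800 bits

Cross-check via I(X;Y) = H(X) + H(Y) - H(X,Y): computing H(Y) from the column sums and H(X,Y) from the 4 cells in the same way gives H(Y) = 0.75538 bits and H(X,Y) = 1.47404 bits, so
I(X;Y) = 0.99864 + 0.75538 - 1.47404 = 0.2800 bits ✓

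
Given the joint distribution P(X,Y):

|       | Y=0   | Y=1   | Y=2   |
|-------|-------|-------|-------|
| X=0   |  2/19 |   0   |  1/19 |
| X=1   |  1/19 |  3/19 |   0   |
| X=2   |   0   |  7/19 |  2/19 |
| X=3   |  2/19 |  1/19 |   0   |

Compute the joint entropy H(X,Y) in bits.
2.6476 bits

H(X,Y) = -Σ_{x,y} P(x,y) log₂ P(x,y). Per-cell terms -P(x,y)·log₂P(x,y):
  X=0: 0.34189, 0.00000, 0.22358
  X=1: 0.22358, 0.42047, 0.00000
  X=2: 0.00000, 0.53074, 0.34189
  X=3: 0.34189, 0.22358, 0.00000
  (cells with P = 0 contribute 0)
Sum of the 12 terms: H(X,Y) = 2.6476 bits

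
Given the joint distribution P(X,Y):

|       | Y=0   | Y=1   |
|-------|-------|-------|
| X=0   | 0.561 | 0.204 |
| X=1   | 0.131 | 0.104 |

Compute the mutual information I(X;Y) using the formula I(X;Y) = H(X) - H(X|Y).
0.0181 bits

I(X;Y) = H(X) - H(X|Y)

Marginal of X (row sums):
  P(X=0) = 0.561 + 0.204 = 0.765
  P(X=1) = 0.131 + 0.104 = 0.235
H(X) = -[0.765·log₂(0.765) + 0.235·log₂(0.235)]
  = 0.29565 + 0.49098 = 0.78663 bits

Marginal of Y (column sums):
  P(Y=0) = 0.561 + 0.131 = 0.692
  P(Y=1) = 0.204 + 0.104 = 0.308
H(X|Y) = Σ_y P(y)·H(X|Y=y):
  Y=0: P(Y=0) = 0.692, P(X|Y=0) = (561/692, 131/692) → H(X|Y=0) = 0.70002
  Y=1: P(Y=1) = 0.308, P(X|Y=1) = (51/77, 26/77) → H(X|Y=1) = 0.92256
H(X|Y) = 0.692·0.70002 + 0.308·0.92256 = 0.76856 bits

I(X;Y) = H(X) - H(X|Y) = 0.78663 - 0.76856 = 0.0181 bits

Cross-check via I(X;Y) = H(X) + H(Y) - H(X,Y): computing H(Y) from the column sums and H(X,Y) from the 4 cells in the same way gives H(Y) = 0.89085 bits and H(X,Y) = 1.65941 bits, so
I(X;Y) = 0.78663 + 0.89085 - 1.65941 = 0.0181 bits ✓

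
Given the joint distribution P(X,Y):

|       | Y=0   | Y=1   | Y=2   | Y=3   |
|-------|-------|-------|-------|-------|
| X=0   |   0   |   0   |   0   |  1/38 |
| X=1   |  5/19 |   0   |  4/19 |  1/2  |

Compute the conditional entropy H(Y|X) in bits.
1.4426 bits

H(Y|X) = H(X,Y) - H(X)

H(X,Y) = -Σ_{x,y} P(x,y) log₂ P(x,y). Per-cell terms -P(x,y)·log₂P(x,y):
  X=0: 0.00000, 0.00000, 0.00000, 0.13810
  X=1: 0.50684, 0.00000, 0.47325, 0.50000
  (cells with P = 0 contribute 0)
Sum of the 8 terms: H(X,Y) = 1.6182 bits

Marginal of X (row sums):
  P(X=0) = 0 + 0 + 0 + 1/38 = 1/38
  P(X=1) = 5/19 + 0 + 4/19 + 1/2 = 37/38
H(X) = -[(1/38)·log₂(1/38) + (37/38)·log₂(37/38)]
  = 0.13810 + 0.03746 = 0.1756 bits

H(Y|X) = H(X,Y) - H(X) = 1.6182 - 0.1756 = 1.4426 bits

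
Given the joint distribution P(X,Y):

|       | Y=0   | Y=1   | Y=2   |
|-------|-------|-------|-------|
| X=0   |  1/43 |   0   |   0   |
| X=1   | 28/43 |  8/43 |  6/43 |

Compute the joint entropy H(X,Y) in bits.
1.3771 bits

H(X,Y) = -Σ_{x,y} P(x,y) log₂ P(x,y). Per-cell terms -P(x,y)·log₂P(x,y):
  X=0: 0.1262, 0.0000, 0.0000
  X=1: 0.4030, 0.4514, 0.3965
  (cells with P = 0 contribute 0)
Sum of the 6 terms: H(X,Y) = 1.3771 bits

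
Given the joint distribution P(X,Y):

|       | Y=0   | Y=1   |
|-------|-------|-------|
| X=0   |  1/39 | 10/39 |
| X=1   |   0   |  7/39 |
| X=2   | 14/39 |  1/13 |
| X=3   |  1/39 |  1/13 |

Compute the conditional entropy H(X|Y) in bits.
1.3425 bits

H(X|Y) = H(X,Y) - H(Y)

H(X,Y) = -Σ_{x,y} P(x,y) log₂ P(x,y). Per-cell terms -P(x,y)·log₂P(x,y):
  X=0: 0.135523, 0.503455
  X=1: 0.000000, 0.444778
  X=2: 0.530581, 0.284649
  X=3: 0.135523, 0.284649
  (cells with P = 0 contribute 0)
Sum of the 8 terms: H(X,Y) = 2.319158 bits

Marginal of Y (column sums):
  P(Y=0) = 1/39 + 0 + 14/39 + 1/39 = 16/39
  P(Y=1) = 10/39 + 7/39 + 1/13 + 1/13 = 23/39
H(Y) = -[(16/39)·log₂(16/39) + (23/39)·log₂(23/39)]
  = 0.527345 + 0.449290 = 0.976635 bits

H(X|Y) = H(X,Y) - H(Y) = 2.319158 - 0.976635 = 1.3425 bits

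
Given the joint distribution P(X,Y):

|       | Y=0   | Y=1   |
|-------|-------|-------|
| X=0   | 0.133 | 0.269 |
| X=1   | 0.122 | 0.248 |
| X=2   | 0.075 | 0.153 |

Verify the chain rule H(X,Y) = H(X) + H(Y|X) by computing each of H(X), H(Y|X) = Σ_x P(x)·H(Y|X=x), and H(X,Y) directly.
H(X) = 1.5456 bits, H(Y|X) = 0.9149 bits, H(X,Y) = 2.4605 bits

Marginal of X (row sums):
  P(X=0) = 0.133 + 0.269 = 0.402
  P(X=1) = 0.122 + 0.248 = 0.370
  P(X=2) = 0.075 + 0.153 = 0.228
H(X) = -[0.402·log₂(0.402) + 0.370·log₂(0.370) + 0.228·log₂(0.228)]
  = 0.528523 + 0.530729 + 0.486300 = 1.5456 bits

H(Y|X) = Σ_x P(x)·H(Y|X=x):
  X=0: P(X=0) = 0.402, P(Y|X=0) = (133/402, 269/402) → H(Y|X=0) = 0.915788
  X=1: P(X=1) = 0.370, P(Y|X=1) = (61/185, 124/185) → H(Y|X=1) = 0.914650
  X=2: P(X=2) = 0.228, P(Y|X=2) = (25/76, 51/76) → H(Y|X=2) = 0.913847
H(Y|X) = 0.402·0.915788 + 0.370·0.914650 + 0.228·0.913847 = 0.9149 bits

H(X,Y) = -Σ_{x,y} P(x,y) log₂ P(x,y). Per-cell terms -P(x,y)·log₂P(x,y):
  X=0: 0.387097, 0.509573
  X=1: 0.370276, 0.498874
  X=2: 0.280272, 0.414385
Sum of the 6 terms: H(X,Y) = 2.4605 bits

Chain rule check:
  H(X) + H(Y|X) = 1.5456 + 0.9149 = 2.4605 bits
  H(X,Y) = 2.4605 bits
✓ Chain rule verified.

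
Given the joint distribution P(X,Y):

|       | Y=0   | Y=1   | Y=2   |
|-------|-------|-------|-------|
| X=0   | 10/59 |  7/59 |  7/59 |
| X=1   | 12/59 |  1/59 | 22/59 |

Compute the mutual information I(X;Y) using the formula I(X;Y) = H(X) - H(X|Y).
0.1385 bits

I(X;Y) = H(X) - H(X|Y)

Marginal of X (row sums):
  P(X=0) = 10/59 + 7/59 + 7/59 = 24/59
  P(X=1) = 12/59 + 1/59 + 22/59 = 35/59
H(X) = -[(24/59)·log₂(24/59) + (35/59)·log₂(35/59)]
  = 0.52787 + 0.44691 = 0.9748 bits

Marginal of Y (column sums):
  P(Y=0) = 10/59 + 12/59 = 22/59
  P(Y=1) = 7/59 + 1/59 = 8/59
  P(Y=2) = 7/59 + 22/59 = 29/59
H(X|Y) = Σ_y P(y)·H(X|Y=y):
  Y=0: P(Y=0) = 22/59, P(X|Y=0) = (5/11, 6/11) → H(X|Y=0) = 0.99403
  Y=1: P(Y=1) = 8/59, P(X|Y=1) = (7/8, 1/8) → H(X|Y=1) = 0.54356
  Y=2: P(Y=2) = 29/59, P(X|Y=2) = (7/29, 22/29) → H(X|Y=2) = 0.79733
H(X|Y) = (22/59)·0.99403 + (8/59)·0.54356 + (29/59)·0.79733 = 0.8363 bits

I(X;Y) = H(X) - H(X|Y) = 0.9748 - 0.8363 = 0.1385 bits

Cross-check via I(X;Y) = H(X) + H(Y) - H(X,Y): computing H(Y) from the column sums and H(X,Y) from the 6 cells in the same way gives H(Y) = 1.4252 bits and H(X,Y) = 2.2615 bits, so
I(X;Y) = 0.9748 + 1.4252 - 2.2615 = 0.1385 bits ✓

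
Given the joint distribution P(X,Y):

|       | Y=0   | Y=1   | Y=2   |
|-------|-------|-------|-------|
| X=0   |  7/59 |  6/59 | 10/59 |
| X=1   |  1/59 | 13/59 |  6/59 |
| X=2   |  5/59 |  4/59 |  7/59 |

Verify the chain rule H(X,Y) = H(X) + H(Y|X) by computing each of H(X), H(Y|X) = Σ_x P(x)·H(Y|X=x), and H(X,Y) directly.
H(X) = 1.5694 bits, H(Y|X) = 1.4106 bits, H(X,Y) = 2.9800 bits

Marginal of X (row sums):
  P(X=0) = 7/59 + 6/59 + 10/59 = 23/59
  P(X=1) = 1/59 + 13/59 + 6/59 = 20/59
  P(X=2) = 5/59 + 4/59 + 7/59 = 16/59
H(X) = -[(23/59)·log₂(23/59) + (20/59)·log₂(20/59) + (16/59)·log₂(16/59)]
  = 0.52981 + 0.52906 + 0.51055 = 1.5694 bits

H(Y|X) = Σ_x P(x)·H(Y|X=x):
  X=0: P(X=0) = 23/59, P(Y|X=0) = (7/23, 6/23, 10/23) → H(Y|X=0) = 1.55049
  X=1: P(X=1) = 20/59, P(Y|X=1) = (1/20, 13/20, 3/10) → H(Y|X=1) = 1.14115
  X=2: P(X=2) = 16/59, P(Y|X=2) = (5/16, 1/4, 7/16) → H(Y|X=2) = 1.54618
H(Y|X) = (23/59)·1.55049 + (20/59)·1.14115 + (16/59)·1.54618 = 1.4106 bits

H(X,Y) = -Σ_{x,y} P(x,y) log₂ P(x,y). Per-cell terms -P(x,y)·log₂P(x,y):
  X=0: 0.36486, 0.33536, 0.43402
  X=1: 0.09971, 0.48082, 0.33536
  X=2: 0.30176, 0.26323, 0.36486
Sum of the 9 terms: H(X,Y) = 2.9800 bits

Chain rule check:
  H(X) + H(Y|X) = 1.5694 + 1.4106 = 2.9800 bits
  H(X,Y) = 2.9800 bits
✓ Chain rule verified.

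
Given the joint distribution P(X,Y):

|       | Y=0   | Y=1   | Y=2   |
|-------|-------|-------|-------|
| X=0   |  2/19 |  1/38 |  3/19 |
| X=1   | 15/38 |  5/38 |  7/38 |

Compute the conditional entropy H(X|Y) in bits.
0.8145 bits

H(X|Y) = H(X,Y) - H(Y)

H(X,Y) = -Σ_{x,y} P(x,y) log₂ P(x,y). Per-cell terms -P(x,y)·log₂P(x,y):
  X=0: 0.34189, 0.13810, 0.42047
  X=1: 0.52936, 0.38500, 0.44958
Sum of the 6 terms: H(X,Y) = 2.2644 bits

Marginal of Y (column sums):
  P(Y=0) = 2/19 + 15/38 = 1/2
  P(Y=1) = 1/38 + 5/38 = 3/19
  P(Y=2) = 3/19 + 7/38 = 13/38
H(Y) = -[(1/2)·log₂(1/2) + (3/19)·log₂(3/19) + (13/38)·log₂(13/38)]
  = 0.50000 + 0.42047 + 0.52940 = 1.4499 bits

H(X|Y) = H(X,Y) - H(Y) = 2.2644 - 1.4499 = 0.8145 bits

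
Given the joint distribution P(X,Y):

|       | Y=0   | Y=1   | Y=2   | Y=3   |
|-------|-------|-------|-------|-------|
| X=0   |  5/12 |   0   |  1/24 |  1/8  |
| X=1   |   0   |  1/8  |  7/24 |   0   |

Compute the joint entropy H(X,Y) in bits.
1.9858 bits

H(X,Y) = -Σ_{x,y} P(x,y) log₂ P(x,y). Per-cell terms -P(x,y)·log₂P(x,y):
  X=0: 0.5263, 0.0000, 0.1910, 0.3750
  X=1: 0.0000, 0.3750, 0.5185, 0.0000
  (cells with P = 0 contribute 0)
Sum of the 8 terms: H(X,Y) = 1.9858 bits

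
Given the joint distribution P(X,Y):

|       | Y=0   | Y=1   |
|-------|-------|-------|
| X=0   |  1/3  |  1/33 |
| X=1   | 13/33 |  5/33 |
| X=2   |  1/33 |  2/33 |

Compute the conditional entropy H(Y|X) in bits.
0.6989 bits

H(Y|X) = H(X,Y) - H(X)

H(X,Y) = -Σ_{x,y} P(x,y) log₂ P(x,y). Per-cell terms -P(x,y)·log₂P(x,y):
  X=0: 0.5283, 0.1529
  X=1: 0.5294, 0.4125
  X=2: 0.1529, 0.2451
Sum of the 6 terms: H(X,Y) = 2.0211 bits

Marginal of X (row sums):
  P(X=0) = 1/3 + 1/33 = 4/11
  P(X=1) = 13/33 + 5/33 = 6/11
  P(X=2) = 1/33 + 2/33 = 1/11
H(X) = -[(4/11)·log₂(4/11) + (6/11)·log₂(6/11) + (1/11)·log₂(1/11)]
  = 0.5307 + 0.4770 + 0.3145 = 1.3222 bits

H(Y|X) = H(X,Y) - H(X) = 2.0211 - 1.3222 = 0.6989 bits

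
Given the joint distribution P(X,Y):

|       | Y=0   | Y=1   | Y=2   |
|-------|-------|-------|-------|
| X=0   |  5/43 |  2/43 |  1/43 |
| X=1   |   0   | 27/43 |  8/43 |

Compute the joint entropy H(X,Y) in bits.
1.5660 bits

H(X,Y) = -Σ_{x,y} P(x,y) log₂ P(x,y). Per-cell terms -P(x,y)·log₂P(x,y):
  X=0: 0.36097, 0.20587, 0.12619
  X=1: 0.00000, 0.42156, 0.45140
  (cells with P = 0 contribute 0)
Sum of the 6 terms: H(X,Y) = 1.5660 bits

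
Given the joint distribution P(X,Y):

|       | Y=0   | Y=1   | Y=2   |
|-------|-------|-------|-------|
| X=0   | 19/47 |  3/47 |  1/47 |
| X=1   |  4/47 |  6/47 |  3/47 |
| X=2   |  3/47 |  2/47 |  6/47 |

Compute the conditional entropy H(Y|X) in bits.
1.1533 bits

H(Y|X) = H(X,Y) - H(X)

H(X,Y) = -Σ_{x,y} P(x,y) log₂ P(x,y). Per-cell terms -P(x,y)·log₂P(x,y):
  X=0: 0.52822, 0.25338, 0.11818
  X=1: 0.30252, 0.37910, 0.25338
  X=2: 0.25338, 0.19381, 0.37910
Sum of the 9 terms: H(X,Y) = 2.6611 bits

Marginal of X (row sums):
  P(X=0) = 19/47 + 3/47 + 1/47 = 23/47
  P(X=1) = 4/47 + 6/47 + 3/47 = 13/47
  P(X=2) = 3/47 + 2/47 + 6/47 = 11/47
H(X) = -[(23/47)·log₂(23/47) + (13/47)·log₂(13/47) + (11/47)·log₂(11/47)]
  = 0.50455 + 0.51285 + 0.49036 = 1.5078 bits

H(Y|X) = H(X,Y) - H(X) = 2.6611 - 1.5078 = 1.1533 bits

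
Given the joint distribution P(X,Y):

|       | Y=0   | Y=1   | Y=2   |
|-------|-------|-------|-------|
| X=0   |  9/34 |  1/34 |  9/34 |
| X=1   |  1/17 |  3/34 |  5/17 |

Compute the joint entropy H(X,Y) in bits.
2.2336 bits

H(X,Y) = -Σ_{x,y} P(x,y) log₂ P(x,y). Per-cell terms -P(x,y)·log₂P(x,y):
  X=0: 0.507584, 0.149631, 0.507584
  X=1: 0.240439, 0.309044, 0.519275
Sum of the 6 terms: H(X,Y) = 2.2336 bits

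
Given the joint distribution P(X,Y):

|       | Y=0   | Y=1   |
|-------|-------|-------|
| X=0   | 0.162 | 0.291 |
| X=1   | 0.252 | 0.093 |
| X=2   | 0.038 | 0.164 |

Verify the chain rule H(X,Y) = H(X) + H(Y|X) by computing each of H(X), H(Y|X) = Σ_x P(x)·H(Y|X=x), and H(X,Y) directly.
H(X) = 1.5133 bits, H(Y|X) = 0.8571 bits, H(X,Y) = 2.3705 bits

Marginal of X (row sums):
  P(X=0) = 0.162 + 0.291 = 0.453
  P(X=1) = 0.252 + 0.093 = 0.345
  P(X=2) = 0.038 + 0.164 = 0.202
H(X) = -[0.453·log₂(0.453) + 0.345·log₂(0.345) + 0.202·log₂(0.202)]
  = 0.5175 + 0.5297 + 0.4661 = 1.5133 bits

H(Y|X) = Σ_x P(x)·H(Y|X=x):
  X=0: P(X=0) = 0.453, P(Y|X=0) = (54/151, 97/151) → H(Y|X=0) = 0.9407
  X=1: P(X=1) = 0.345, P(Y|X=1) = (84/115, 31/115) → H(Y|X=1) = 0.8408
  X=2: P(X=2) = 0.202, P(Y|X=2) = (19/101, 82/101) → H(Y|X=2) = 0.6975
H(Y|X) = 0.453·0.9407 + 0.345·0.8408 + 0.202·0.6975 = 0.8571 bits

H(X,Y) = -Σ_{x,y} P(x,y) log₂ P(x,y). Per-cell terms -P(x,y)·log₂P(x,y):
  X=0: 0.4254, 0.5182
  X=1: 0.5011, 0.3187
  X=2: 0.1793, 0.4278
Sum of the 6 terms: H(X,Y) = 2.3705 bits

Chain rule check:
  H(X) + H(Y|X) = 1.5133 + 0.8571 = 2.3704 bits
  H(X,Y) = 2.3705 bits
✓ Chain rule verified (Δ = 0.0001 is 4-dp rounding noise: each of the three values was rounded independently).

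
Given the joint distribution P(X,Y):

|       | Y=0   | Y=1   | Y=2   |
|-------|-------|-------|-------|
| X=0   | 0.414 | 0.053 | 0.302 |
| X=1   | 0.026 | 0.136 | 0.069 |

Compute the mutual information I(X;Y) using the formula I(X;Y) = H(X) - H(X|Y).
0.2184 bits

I(X;Y) = H(X) - H(X|Y)

Marginal of X (row sums):
  P(X=0) = 0.414 + 0.053 + 0.302 = 0.769
  P(X=1) = 0.026 + 0.136 + 0.069 = 0.231
H(X) = -[0.769·log₂(0.769) + 0.231·log₂(0.231)]
  = 0.29141 + 0.48834 = 0.77975 bits

Marginal of Y (column sums):
  P(Y=0) = 0.414 + 0.026 = 0.440
  P(Y=1) = 0.053 + 0.136 = 0.189
  P(Y=2) = 0.302 + 0.069 = 0.371
H(X|Y) = Σ_y P(y)·H(X|Y=y):
  Y=0: P(Y=0) = 0.440, P(X|Y=0) = (207/220, 13/220) → H(X|Y=0) = 0.32383
  Y=1: P(Y=1) = 0.189, P(X|Y=1) = (53/189, 136/189) → H(X|Y=1) = 0.85603
  Y=2: P(Y=2) = 0.371, P(X|Y=2) = (302/371, 69/371) → H(X|Y=2) = 0.69299
H(X|Y) = 0.440·0.32383 + 0.189·0.85603 + 0.371·0.69299 = 0.56137 bits

I(X;Y) = H(X) - H(X|Y) = 0.77975 - 0.56137 = 0.2184 bits

Cross-check via I(X;Y) = H(X) + H(Y) - H(X,Y): computing H(Y) from the column sums and H(X,Y) from the 6 cells in the same way gives H(Y) = 1.50614 bits and H(X,Y) = 2.06751 bits, so
I(X;Y) = 0.77975 + 1.50614 - 2.06751 = 0.2184 bits ✓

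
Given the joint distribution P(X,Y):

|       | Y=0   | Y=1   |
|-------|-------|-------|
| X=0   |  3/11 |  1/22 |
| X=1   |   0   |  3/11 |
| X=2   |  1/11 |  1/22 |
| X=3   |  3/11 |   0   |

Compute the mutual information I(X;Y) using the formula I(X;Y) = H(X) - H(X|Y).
0.6322 bits

I(X;Y) = H(X) - H(X|Y)

Marginal of X (row sums):
  P(X=0) = 3/11 + 1/22 = 7/22
  P(X=1) = 0 + 3/11 = 3/11
  P(X=2) = 1/11 + 1/22 = 3/22
  P(X=3) = 3/11 + 0 = 3/11
H(X) = -[(7/22)·log₂(7/22) + (3/11)·log₂(3/11) + (3/22)·log₂(3/22) + (3/11)·log₂(3/11)]
  = 0.5257 + 0.5112 + 0.3920 + 0.5112 = 1.9401 bits

Marginal of Y (column sums):
  P(Y=0) = 3/11 + 0 + 1/11 + 3/11 = 7/11
  P(Y=1) = 1/22 + 3/11 + 1/22 + 0 = 4/11
H(X|Y) = Σ_y P(y)·H(X|Y=y):
  Y=0: P(Y=0) = 7/11, P(X|Y=0) = (3/7, 0, 1/7, 3/7) → H(X|Y=0) = 1.4488
  Y=1: P(Y=1) = 4/11, P(X|Y=1) = (1/8, 3/4, 1/8, 0) → H(X|Y=1) = 1.0613
H(X|Y) = (7/11)·1.4488 + (4/11)·1.0613 = 1.3079 bits

I(X;Y) = H(X) - H(X|Y) = 1.9401 - 1.3079 = 0.6322 bits

Cross-check via I(X;Y) = H(X) + H(Y) - H(X,Y): computing H(Y) from the column sums and H(X,Y) from the 8 cells in the same way gives H(Y) = 0.9457 bits and H(X,Y) = 2.2536 bits, so
I(X;Y) = 1.9401 + 0.9457 - 2.2536 = 0.6322 bits ✓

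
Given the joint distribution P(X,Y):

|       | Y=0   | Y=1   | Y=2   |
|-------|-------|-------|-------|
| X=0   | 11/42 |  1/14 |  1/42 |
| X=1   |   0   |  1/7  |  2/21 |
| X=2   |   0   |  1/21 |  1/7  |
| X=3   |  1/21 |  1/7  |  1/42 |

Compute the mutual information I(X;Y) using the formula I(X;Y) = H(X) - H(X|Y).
0.5441 bits

I(X;Y) = H(X) - H(X|Y)

Marginal of X (row sums):
  P(X=0) = 11/42 + 1/14 + 1/42 = 5/14
  P(X=1) = 0 + 1/7 + 2/21 = 5/21
  P(X=2) = 0 + 1/21 + 1/7 = 4/21
  P(X=3) = 1/21 + 1/7 + 1/42 = 3/14
H(X) = -[(5/14)·log₂(5/14) + (5/21)·log₂(5/21) + (4/21)·log₂(4/21) + (3/14)·log₂(3/14)]
  = 0.53051 + 0.49295 + 0.45568 + 0.47623 = 1.9554 bits

Marginal of Y (column sums):
  P(Y=0) = 11/42 + 0 + 0 + 1/21 = 13/42
  P(Y=1) = 1/14 + 1/7 + 1/21 + 1/7 = 17/42
  P(Y=2) = 1/42 + 2/21 + 1/7 + 1/42 = 2/7
H(X|Y) = Σ_y P(y)·H(X|Y=y):
  Y=0: P(Y=0) = 13/42, P(X|Y=0) = (11/13, 0, 0, 2/13) → H(X|Y=0) = 0.61938
  Y=1: P(Y=1) = 17/42, P(X|Y=1) = (3/17, 6/17, 2/17, 6/17) → H(X|Y=1) = 1.86544
  Y=2: P(Y=2) = 2/7, P(X|Y=2) = (1/12, 1/3, 1/2, 1/12) → H(X|Y=2) = 1.62581
H(X|Y) = (13/42)·0.61938 + (17/42)·1.86544 + (2/7)·1.62581 = 1.4113 bits

I(X;Y) = H(X) - H(X|Y) = 1.9554 - 1.4113 = 0.5441 bits

Cross-check via I(X;Y) = H(X) + H(Y) - H(X,Y): computing H(Y) from the column sums and H(X,Y) from the 12 cells in the same way gives H(Y) = 1.5682 bits and H(X,Y) = 2.9795 bits, so
I(X;Y) = 1.9554 + 1.5682 - 2.9795 = 0.5441 bits ✓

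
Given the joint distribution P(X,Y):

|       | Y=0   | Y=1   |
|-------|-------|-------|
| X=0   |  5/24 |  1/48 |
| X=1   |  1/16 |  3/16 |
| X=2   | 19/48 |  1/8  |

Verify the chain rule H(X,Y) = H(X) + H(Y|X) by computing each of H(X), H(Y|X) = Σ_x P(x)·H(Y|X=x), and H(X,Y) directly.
H(X) = 1.4773 bits, H(Y|X) = 0.7176 bits, H(X,Y) = 2.1949 bits

Marginal of X (row sums):
  P(X=0) = 5/24 + 1/48 = 11/48
  P(X=1) = 1/16 + 3/16 = 1/4
  P(X=2) = 19/48 + 1/8 = 25/48
H(X) = -[(11/48)·log₂(11/48) + (1/4)·log₂(1/4) + (25/48)·log₂(25/48)]
  = 0.4871 + 0.5000 + 0.4902 = 1.4773 bits

H(Y|X) = Σ_x P(x)·H(Y|X=x):
  X=0: P(X=0) = 11/48, P(Y|X=0) = (10/11, 1/11) → H(Y|X=0) = 0.4395
  X=1: P(X=1) = 1/4, P(Y|X=1) = (1/4, 3/4) → H(Y|X=1) = 0.8113
  X=2: P(X=2) = 25/48, P(Y|X=2) = (19/25, 6/25) → H(Y|X=2) = 0.7950
H(Y|X) = (11/48)·0.4395 + (1/4)·0.8113 + (25/48)·0.7950 = 0.7176 bits

H(X,Y) = -Σ_{x,y} P(x,y) log₂ P(x,y). Per-cell terms -P(x,y)·log₂P(x,y):
  X=0: 0.4715, 0.1164
  X=1: 0.2500, 0.4528
  X=2: 0.5292, 0.3750
Sum of the 6 terms: H(X,Y) = 2.1949 bits

Chain rule check:
  H(X) + H(Y|X) = 1.4773 + 0.7176 = 2.1949 bits
  H(X,Y) = 2.1949 bits
✓ Chain rule verified.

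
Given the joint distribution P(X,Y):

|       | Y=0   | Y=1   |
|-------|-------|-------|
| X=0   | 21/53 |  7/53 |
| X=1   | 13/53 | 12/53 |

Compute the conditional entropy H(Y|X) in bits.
0.8998 bits

H(Y|X) = H(X,Y) - H(X)

H(X,Y) = -Σ_{x,y} P(x,y) log₂ P(x,y). Per-cell terms -P(x,y)·log₂P(x,y):
  X=0: 0.529201, 0.385735
  X=1: 0.497307, 0.485198
Sum of the 4 terms: H(X,Y) = 1.897441 bits

Marginal of X (row sums):
  P(X=0) = 21/53 + 7/53 = 28/53
  P(X=1) = 13/53 + 12/53 = 25/53
H(X) = -[(28/53)·log₂(28/53) + (25/53)·log₂(25/53)]
  = 0.486337 + 0.511351 = 0.997688 bits

H(Y|X) = H(X,Y) - H(X) = 1.897441 - 0.997688 = 0.8998 bits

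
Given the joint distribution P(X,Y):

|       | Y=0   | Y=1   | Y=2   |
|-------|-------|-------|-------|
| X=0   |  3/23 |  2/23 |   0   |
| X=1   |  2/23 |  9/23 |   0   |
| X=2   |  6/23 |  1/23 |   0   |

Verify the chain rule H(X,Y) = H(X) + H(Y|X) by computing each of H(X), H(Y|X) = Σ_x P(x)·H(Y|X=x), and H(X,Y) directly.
H(X) = 1.5099 bits, H(Y|X) = 0.7183 bits, H(X,Y) = 2.2282 bits

Marginal of X (row sums):
  P(X=0) = 3/23 + 2/23 + 0 = 5/23
  P(X=1) = 2/23 + 9/23 + 0 = 11/23
  P(X=2) = 6/23 + 1/23 + 0 = 7/23
H(X) = -[(5/23)·log₂(5/23) + (11/23)·log₂(11/23) + (7/23)·log₂(7/23)]
  = 0.47862 + 0.50893 + 0.52232 = 1.5099 bits

H(Y|X) = Σ_x P(x)·H(Y|X=x):
  X=0: P(X=0) = 5/23, P(Y|X=0) = (3/5, 2/5, 0) → H(Y|X=0) = 0.97095
  X=1: P(X=1) = 11/23, P(Y|X=1) = (2/11, 9/11, 0) → H(Y|X=1) = 0.68404
  X=2: P(X=2) = 7/23, P(Y|X=2) = (6/7, 1/7, 0) → H(Y|X=2) = 0.59167
H(Y|X) = (5/23)·0.97095 + (11/23)·0.68404 + (7/23)·0.59167 = 0.7183 bits

H(X,Y) = -Σ_{x,y} P(x,y) log₂ P(x,y). Per-cell terms -P(x,y)·log₂P(x,y):
  X=0: 0.38330, 0.30640, 0.00000
  X=1: 0.30640, 0.52968, 0.00000
  X=2: 0.50572, 0.19668, 0.00000
  (cells with P = 0 contribute 0)
Sum of the 9 terms: H(X,Y) = 2.2282 bits

Chain rule check:
  H(X) + H(Y|X) = 1.5099 + 0.7183 = 2.2282 bits
  H(X,Y) = 2.2282 bits
✓ Chain rule verified.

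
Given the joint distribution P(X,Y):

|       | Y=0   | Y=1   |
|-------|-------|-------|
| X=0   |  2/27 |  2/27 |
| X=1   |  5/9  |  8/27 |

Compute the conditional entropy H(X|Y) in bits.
0.5964 bits

H(X|Y) = H(X,Y) - H(Y)

H(X,Y) = -Σ_{x,y} P(x,y) log₂ P(x,y). Per-cell terms -P(x,y)·log₂P(x,y):
  X=0: 0.27814, 0.27814
  X=1: 0.47111, 0.51997
Sum of the 4 terms: H(X,Y) = 1.5474 bits

Marginal of Y (column sums):
  P(Y=0) = 2/27 + 5/9 = 17/27
  P(Y=1) = 2/27 + 8/27 = 10/27
H(Y) = -[(17/27)·log₂(17/27) + (10/27)·log₂(10/27)]
  = 0.42023 + 0.53073 = 0.9510 bits

H(X|Y) = H(X,Y) - H(Y) = 1.5474 - 0.9510 = 0.5964 bits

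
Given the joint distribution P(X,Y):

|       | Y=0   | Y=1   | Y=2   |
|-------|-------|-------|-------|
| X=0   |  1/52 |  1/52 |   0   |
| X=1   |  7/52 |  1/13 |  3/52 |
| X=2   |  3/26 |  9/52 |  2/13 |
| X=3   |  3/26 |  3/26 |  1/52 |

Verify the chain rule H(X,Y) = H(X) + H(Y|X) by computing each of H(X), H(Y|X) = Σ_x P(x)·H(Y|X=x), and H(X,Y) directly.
H(X) = 1.7110 bits, H(Y|X) = 1.4613 bits, H(X,Y) = 3.1723 bits

Marginal of X (row sums):
  P(X=0) = 1/52 + 1/52 + 0 = 1/26
  P(X=1) = 7/52 + 1/13 + 3/52 = 7/26
  P(X=2) = 3/26 + 9/52 + 2/13 = 23/52
  P(X=3) = 3/26 + 3/26 + 1/52 = 1/4
H(X) = -[(1/26)·log₂(1/26) + (7/26)·log₂(7/26) + (23/52)·log₂(23/52) + (1/4)·log₂(1/4)]
  = 0.180786 + 0.509677 + 0.520542 + 0.500000 = 1.7110 bits

H(Y|X) = Σ_x P(x)·H(Y|X=x):
  X=0: P(X=0) = 1/26, P(Y|X=0) = (1/2, 1/2, 0) → H(Y|X=0) = 1.000000
  X=1: P(X=1) = 7/26, P(Y|X=1) = (1/2, 2/7, 3/14) → H(Y|X=1) = 1.492614
  X=2: P(X=2) = 23/52, P(Y|X=2) = (6/23, 9/23, 8/23) → H(Y|X=2) = 1.565340
  X=3: P(X=3) = 1/4, P(Y|X=3) = (6/13, 6/13, 1/13) → H(Y|X=3) = 1.314320
H(Y|X) = (1/26)·1.000000 + (7/26)·1.492614 + (23/52)·1.565340 + (1/4)·1.314320 = 1.4613 bits

H(X,Y) = -Σ_{x,y} P(x,y) log₂ P(x,y). Per-cell terms -P(x,y)·log₂P(x,y):
  X=0: 0.109624, 0.109624, 0.000000
  X=1: 0.389454, 0.284649, 0.237431
  X=2: 0.359478, 0.437974, 0.415452
  X=3: 0.359478, 0.359478, 0.109624
  (cells with P = 0 contribute 0)
Sum of the 12 terms: H(X,Y) = 3.1723 bits

Chain rule check:
  H(X) + H(Y|X) = 1.7110 + 1.4613 = 3.1723 bits
  H(X,Y) = 3.1723 bits
✓ Chain rule verified.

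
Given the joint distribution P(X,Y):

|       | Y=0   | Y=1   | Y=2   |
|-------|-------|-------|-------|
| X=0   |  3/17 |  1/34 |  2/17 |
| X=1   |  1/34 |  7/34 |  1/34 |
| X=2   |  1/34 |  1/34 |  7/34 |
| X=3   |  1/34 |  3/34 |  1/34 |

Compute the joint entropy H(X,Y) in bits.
3.1002 bits

H(X,Y) = -Σ_{x,y} P(x,y) log₂ P(x,y). Per-cell terms -P(x,y)·log₂P(x,y):
  X=0: 0.44162, 0.14963, 0.36323
  X=1: 0.14963, 0.46943, 0.14963
  X=2: 0.14963, 0.14963, 0.46943
  X=3: 0.14963, 0.30904, 0.14963
Sum of the 12 terms: H(X,Y) = 3.1002 bits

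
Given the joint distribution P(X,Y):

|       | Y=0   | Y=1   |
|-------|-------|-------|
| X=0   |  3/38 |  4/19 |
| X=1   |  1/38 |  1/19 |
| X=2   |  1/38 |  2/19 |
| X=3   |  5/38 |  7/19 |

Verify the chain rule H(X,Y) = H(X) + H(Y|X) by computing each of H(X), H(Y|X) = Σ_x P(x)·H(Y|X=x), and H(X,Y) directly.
H(X) = 1.6919 bits, H(Y|X) = 0.8279 bits, H(X,Y) = 2.5198 bits

Marginal of X (row sums):
  P(X=0) = 3/38 + 4/19 = 11/38
  P(X=1) = 1/38 + 1/19 = 3/38
  P(X=2) = 1/38 + 2/19 = 5/38
  P(X=3) = 5/38 + 7/19 = 1/2
H(X) = -[(11/38)·log₂(11/38) + (3/38)·log₂(3/38) + (5/38)·log₂(5/38) + (1/2)·log₂(1/2)]
  = 0.51772 + 0.28918 + 0.38500 + 0.50000 = 1.6919 bits

H(Y|X) = Σ_x P(x)·H(Y|X=x):
  X=0: P(X=0) = 11/38, P(Y|X=0) = (3/11, 8/11) → H(Y|X=0) = 0.84535
  X=1: P(X=1) = 3/38, P(Y|X=1) = (1/3, 2/3) → H(Y|X=1) = 0.91830
  X=2: P(X=2) = 5/38, P(Y|X=2) = (1/5, 4/5) → H(Y|X=2) = 0.72193
  X=3: P(X=3) = 1/2, P(Y|X=3) = (5/19, 14/19) → H(Y|X=3) = 0.83147
H(Y|X) = (11/38)·0.84535 + (3/38)·0.91830 + (5/38)·0.72193 + (1/2)·0.83147 = 0.8279 bits

H(X,Y) = -Σ_{x,y} P(x,y) log₂ P(x,y). Per-cell terms -P(x,y)·log₂P(x,y):
  X=0: 0.28918, 0.47325
  X=1: 0.13810, 0.22358
  X=2: 0.13810, 0.34189
  X=3: 0.38500, 0.53074
Sum of the 8 terms: H(X,Y) = 2.5198 bits

Chain rule check:
  H(X) + H(Y|X) = 1.6919 + 0.8279 = 2.5198 bits
  H(X,Y) = 2.5198 bits
✓ Chain rule verified.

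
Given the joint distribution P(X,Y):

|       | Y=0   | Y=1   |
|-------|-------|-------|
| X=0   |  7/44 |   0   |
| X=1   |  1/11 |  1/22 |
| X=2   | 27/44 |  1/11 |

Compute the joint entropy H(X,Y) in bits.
1.6859 bits

H(X,Y) = -Σ_{x,y} P(x,y) log₂ P(x,y). Per-cell terms -P(x,y)·log₂P(x,y):
  X=0: 0.4219, 0.0000
  X=1: 0.3145, 0.2027
  X=2: 0.4323, 0.3145
  (cells with P = 0 contribute 0)
Sum of the 6 terms: H(X,Y) = 1.6859 bits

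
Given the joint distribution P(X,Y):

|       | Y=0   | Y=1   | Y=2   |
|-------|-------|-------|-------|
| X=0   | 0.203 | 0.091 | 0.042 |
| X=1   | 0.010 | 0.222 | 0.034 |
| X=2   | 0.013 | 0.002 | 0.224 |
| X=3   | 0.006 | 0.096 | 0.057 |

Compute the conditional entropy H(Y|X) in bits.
0.9232 bits

H(Y|X) = H(X,Y) - H(X)

H(X,Y) = -Σ_{x,y} P(x,y) log₂ P(x,y). Per-cell terms -P(x,y)·log₂P(x,y):
  X=0: 0.4670, 0.3147, 0.1921
  X=1: 0.0664, 0.4820, 0.1659
  X=2: 0.0814, 0.0179, 0.4835
  X=3: 0.0443, 0.3246, 0.2356
Sum of the 12 terms: H(X,Y) = 2.8754 bits

Marginal of X (row sums):
  P(X=0) = 0.203 + 0.091 + 0.042 = 0.336
  P(X=1) = 0.010 + 0.222 + 0.034 = 0.266
  P(X=2) = 0.013 + 0.002 + 0.224 = 0.239
  P(X=3) = 0.006 + 0.096 + 0.057 = 0.159
H(X) = -[0.336·log₂(0.336) + 0.266·log₂(0.266) + 0.239·log₂(0.239) + 0.159·log₂(0.159)]
  = 0.5287 + 0.5082 + 0.4935 + 0.4218 = 1.9522 bits

H(Y|X) = H(X,Y) - H(X) = 2.8754 - 1.9522 = 0.9232 bits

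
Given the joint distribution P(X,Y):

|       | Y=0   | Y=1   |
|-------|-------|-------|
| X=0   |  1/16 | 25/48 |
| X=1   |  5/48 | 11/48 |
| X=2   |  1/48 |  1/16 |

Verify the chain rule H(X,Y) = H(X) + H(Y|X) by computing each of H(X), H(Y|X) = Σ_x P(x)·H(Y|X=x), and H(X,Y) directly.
H(X) = 1.2807 bits, H(Y|X) = 0.6528 bits, H(X,Y) = 1.9335 bits

Marginal of X (row sums):
  P(X=0) = 1/16 + 25/48 = 7/12
  P(X=1) = 5/48 + 11/48 = 1/3
  P(X=2) = 1/48 + 1/16 = 1/12
H(X) = -[(7/12)·log₂(7/12) + (1/3)·log₂(1/3) + (1/12)·log₂(1/12)]
  = 0.45360 + 0.52832 + 0.29875 = 1.2807 bits

H(Y|X) = Σ_x P(x)·H(Y|X=x):
  X=0: P(X=0) = 7/12, P(Y|X=0) = (3/28, 25/28) → H(Y|X=0) = 0.49124
  X=1: P(X=1) = 1/3, P(Y|X=1) = (5/16, 11/16) → H(Y|X=1) = 0.89604
  X=2: P(X=2) = 1/12, P(Y|X=2) = (1/4, 3/4) → H(Y|X=2) = 0.81128
H(Y|X) = (7/12)·0.49124 + (1/3)·0.89604 + (1/12)·0.81128 = 0.6528 bits

H(X,Y) = -Σ_{x,y} P(x,y) log₂ P(x,y). Per-cell terms -P(x,y)·log₂P(x,y):
  X=0: 0.25000, 0.49016
  X=1: 0.33990, 0.48710
  X=2: 0.11635, 0.25000
Sum of the 6 terms: H(X,Y) = 1.9335 bits

Chain rule check:
  H(X) + H(Y|X) = 1.2807 + 0.6528 = 1.9335 bits
  H(X,Y) = 1.9335 bits
✓ Chain rule verified.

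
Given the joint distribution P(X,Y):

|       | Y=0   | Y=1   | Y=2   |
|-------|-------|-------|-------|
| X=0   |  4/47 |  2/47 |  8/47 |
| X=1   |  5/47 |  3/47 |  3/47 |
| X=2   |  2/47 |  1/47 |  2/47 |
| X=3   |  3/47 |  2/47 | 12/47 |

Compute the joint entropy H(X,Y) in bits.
3.2377 bits

H(X,Y) = -Σ_{x,y} P(x,y) log₂ P(x,y). Per-cell terms -P(x,y)·log₂P(x,y):
  X=0: 0.3025, 0.1938, 0.4348
  X=1: 0.3439, 0.2534, 0.2534
  X=2: 0.1938, 0.1182, 0.1938
  X=3: 0.2534, 0.1938, 0.5029
Sum of the 12 terms: H(X,Y) = 3.2377 bits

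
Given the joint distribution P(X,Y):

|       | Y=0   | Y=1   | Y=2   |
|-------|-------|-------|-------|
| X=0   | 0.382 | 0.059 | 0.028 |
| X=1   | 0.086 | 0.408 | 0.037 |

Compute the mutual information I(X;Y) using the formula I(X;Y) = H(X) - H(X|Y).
0.3554 bits

I(X;Y) = H(X) - H(X|Y)

Marginal of X (row sums):
  P(X=0) = 0.382 + 0.059 + 0.028 = 0.469
  P(X=1) = 0.086 + 0.408 + 0.037 = 0.531
H(X) = -[0.469·log₂(0.469) + 0.531·log₂(0.531)]
  = 0.5123 + 0.4849 = 0.9972 bits

Marginal of Y (column sums):
  P(Y=0) = 0.382 + 0.086 = 0.468
  P(Y=1) = 0.059 + 0.408 = 0.467
  P(Y=2) = 0.028 + 0.037 = 0.065
H(X|Y) = Σ_y P(y)·H(X|Y=y):
  Y=0: P(Y=0) = 0.468, P(X|Y=0) = (191/234, 43/234) → H(X|Y=0) = 0.6882
  Y=1: P(Y=1) = 0.467, P(X|Y=1) = (59/467, 408/467) → H(X|Y=1) = 0.5473
  Y=2: P(Y=2) = 0.065, P(X|Y=2) = (28/65, 37/65) → H(X|Y=2) = 0.9861
H(X|Y) = 0.468·0.6882 + 0.467·0.5473 + 0.065·0.9861 = 0.6418 bits

I(X;Y) = H(X) - H(X|Y) = 0.9972 - 0.6418 = 0.3554 bits

Cross-check via I(X;Y) = H(X) + H(Y) - H(X,Y): computing H(Y) from the column sums and H(X,Y) from the 6 cells in the same way gives H(Y) = 1.2820 bits and H(X,Y) = 1.9238 bits, so
I(X;Y) = 0.9972 + 1.2820 - 1.9238 = 0.3554 bits ✓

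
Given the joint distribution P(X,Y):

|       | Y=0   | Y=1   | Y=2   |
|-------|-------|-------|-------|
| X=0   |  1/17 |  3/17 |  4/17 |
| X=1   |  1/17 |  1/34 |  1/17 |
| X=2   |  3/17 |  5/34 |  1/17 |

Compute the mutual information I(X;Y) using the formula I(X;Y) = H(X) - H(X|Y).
0.1362 bits

I(X;Y) = H(X) - H(X|Y)

Marginal of X (row sums):
  P(X=0) = 1/17 + 3/17 + 4/17 = 8/17
  P(X=1) = 1/17 + 1/34 + 1/17 = 5/34
  P(X=2) = 3/17 + 5/34 + 1/17 = 13/34
H(X) = -[(8/17)·log₂(8/17) + (5/34)·log₂(5/34) + (13/34)·log₂(13/34)]
  = 0.51175 + 0.40670 + 0.53033 = 1.4488 bits

Marginal of Y (column sums):
  P(Y=0) = 1/17 + 1/17 + 3/17 = 5/17
  P(Y=1) = 3/17 + 1/34 + 5/34 = 6/17
  P(Y=2) = 4/17 + 1/17 + 1/17 = 6/17
H(X|Y) = Σ_y P(y)·H(X|Y=y):
  Y=0: P(Y=0) = 5/17, P(X|Y=0) = (1/5, 1/5, 3/5) → H(X|Y=0) = 1.37095
  Y=1: P(Y=1) = 6/17, P(X|Y=1) = (1/2, 1/12, 5/12) → H(X|Y=1) = 1.32501
  Y=2: P(Y=2) = 6/17, P(X|Y=2) = (2/3, 1/6, 1/6) → H(X|Y=2) = 1.25163
H(X|Y) = (5/17)·1.37095 + (6/17)·1.32501 + (6/17)·1.25163 = 1.3126 bits

I(X;Y) = H(X) - H(X|Y) = 1.4488 - 1.3126 = 0.1362 bits

Cross-check via I(X;Y) = H(X) + H(Y) - H(X,Y): computing H(Y) from the column sums and H(X,Y) from the 9 cells in the same way gives H(Y) = 1.5799 bits and H(X,Y) = 2.8925 bits, so
I(X;Y) = 1.4488 + 1.5799 - 2.8925 = 0.1362 bits ✓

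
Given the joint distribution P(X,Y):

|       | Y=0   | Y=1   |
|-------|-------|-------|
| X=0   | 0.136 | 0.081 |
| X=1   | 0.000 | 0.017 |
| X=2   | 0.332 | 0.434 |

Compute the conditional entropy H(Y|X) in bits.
0.9630 bits

H(Y|X) = H(X,Y) - H(X)

H(X,Y) = -Σ_{x,y} P(x,y) log₂ P(x,y). Per-cell terms -P(x,y)·log₂P(x,y):
  X=0: 0.3915, 0.2937
  X=1: 0.0000, 0.0999
  X=2: 0.5281, 0.5226
  (cells with P = 0 contribute 0)
Sum of the 6 terms: H(X,Y) = 1.8358 bits

Marginal of X (row sums):
  P(X=0) = 0.136 + 0.081 = 0.217
  P(X=1) = 0.000 + 0.017 = 0.017
  P(X=2) = 0.332 + 0.434 = 0.766
H(X) = -[0.217·log₂(0.217) + 0.017·log₂(0.017) + 0.766·log₂(0.766)]
  = 0.4783 + 0.0999 + 0.2946 = 0.8728 bits

H(Y|X) = H(X,Y) - H(X) = 1.8358 - 0.8728 = 0.9630 bits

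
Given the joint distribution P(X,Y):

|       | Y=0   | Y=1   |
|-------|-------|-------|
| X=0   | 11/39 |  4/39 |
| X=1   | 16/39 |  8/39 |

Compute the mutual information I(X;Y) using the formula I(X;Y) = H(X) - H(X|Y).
0.0036 bits

I(X;Y) = H(X) - H(X|Y)

Marginal of X (row sums):
  P(X=0) = 11/39 + 4/39 = 5/13
  P(X=1) = 16/39 + 8/39 = 8/13
H(X) = -[(5/13)·log₂(5/13) + (8/13)·log₂(8/13)]
  = 0.5302 + 0.4310 = 0.9612 bits

Marginal of Y (column sums):
  P(Y=0) = 11/39 + 16/39 = 9/13
  P(Y=1) = 4/39 + 8/39 = 4/13
H(X|Y) = Σ_y P(y)·H(X|Y=y):
  Y=0: P(Y=0) = 9/13, P(X|Y=0) = (11/27, 16/27) → H(X|Y=0) = 0.9751
  Y=1: P(Y=1) = 4/13, P(X|Y=1) = (1/3, 2/3) → H(X|Y=1) = 0.9183
H(X|Y) = (9/13)·0.9751 + (4/13)·0.9183 = 0.9576 bits

I(X;Y) = H(X) - H(X|Y) = 0.9612 - 0.9576 = 0.0036 bits

Cross-check via I(X;Y) = H(X) + H(Y) - H(X,Y): computing H(Y) from the column sums and H(X,Y) from the 4 cells in the same way gives H(Y) = 0.8905 bits and H(X,Y) = 1.8481 bits, so
I(X;Y) = 0.9612 + 0.8905 - 1.8481 = 0.0036 bits ✓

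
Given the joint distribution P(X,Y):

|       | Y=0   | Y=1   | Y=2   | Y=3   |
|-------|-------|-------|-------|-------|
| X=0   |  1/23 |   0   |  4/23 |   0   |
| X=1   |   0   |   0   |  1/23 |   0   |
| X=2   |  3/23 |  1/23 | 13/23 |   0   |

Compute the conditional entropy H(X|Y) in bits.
0.9651 bits

H(X|Y) = H(X,Y) - H(Y)

H(X,Y) = -Σ_{x,y} P(x,y) log₂ P(x,y). Per-cell terms -P(x,y)·log₂P(x,y):
  X=0: 0.196677, 0.000000, 0.438880, 0.000000
  X=1: 0.000000, 0.000000, 0.196677, 0.000000
  X=2: 0.383296, 0.196677, 0.465243, 0.000000
  (cells with P = 0 contribute 0)
Sum of the 12 terms: H(X,Y) = 1.87745 bits

Marginal of Y (column sums):
  P(Y=0) = 1/23 + 0 + 3/23 = 4/23
  P(Y=1) = 0 + 0 + 1/23 = 1/23
  P(Y=2) = 4/23 + 1/23 + 13/23 = 18/23
  P(Y=3) = 0 + 0 + 0 = 0
H(Y) = -[(4/23)·log₂(4/23) + (1/23)·log₂(1/23) + (18/23)·log₂(18/23)]   (outcomes with P = 0 contribute 0)
  = 0.438880 + 0.196677 + 0.276759 = 0.91232 bits

H(X|Y) = H(X,Y) - H(Y) = 1.87745 - 0.91232 = 0.9651 bits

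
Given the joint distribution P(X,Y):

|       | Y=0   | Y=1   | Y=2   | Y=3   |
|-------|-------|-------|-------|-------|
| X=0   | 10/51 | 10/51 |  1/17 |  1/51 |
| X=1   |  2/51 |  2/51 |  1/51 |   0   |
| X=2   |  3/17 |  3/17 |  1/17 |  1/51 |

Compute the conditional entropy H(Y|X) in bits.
1.6225 bits

H(Y|X) = H(X,Y) - H(X)

H(X,Y) = -Σ_{x,y} P(x,y) log₂ P(x,y). Per-cell terms -P(x,y)·log₂P(x,y):
  X=0: 0.46088, 0.46088, 0.24044, 0.11122
  X=1: 0.18323, 0.18323, 0.11122, 0.00000
  X=2: 0.44162, 0.44162, 0.24044, 0.11122
  (cells with P = 0 contribute 0)
Sum of the 12 terms: H(X,Y) = 2.9860 bits

Marginal of X (row sums):
  P(X=0) = 10/51 + 10/51 + 1/17 + 1/51 = 8/17
  P(X=1) = 2/51 + 2/51 + 1/51 + 0 = 5/51
  P(X=2) = 3/17 + 3/17 + 1/17 + 1/51 = 22/51
H(X) = -[(8/17)·log₂(8/17) + (5/51)·log₂(5/51) + (22/51)·log₂(22/51)]
  = 0.51175 + 0.32848 + 0.52325 = 1.3635 bits

H(Y|X) = H(X,Y) - H(X) = 2.9860 - 1.3635 = 1.6225 bits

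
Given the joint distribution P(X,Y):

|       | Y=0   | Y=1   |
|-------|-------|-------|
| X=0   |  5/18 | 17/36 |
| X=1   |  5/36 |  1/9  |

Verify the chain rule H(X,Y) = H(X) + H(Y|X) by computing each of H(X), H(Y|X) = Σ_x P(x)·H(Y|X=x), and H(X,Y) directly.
H(X) = 0.8113 bits, H(Y|X) = 0.9610 bits, H(X,Y) = 1.7723 bits

Marginal of X (row sums):
  P(X=0) = 5/18 + 17/36 = 3/4
  P(X=1) = 5/36 + 1/9 = 1/4
H(X) = -[(3/4)·log₂(3/4) + (1/4)·log₂(1/4)]
  = 0.3113 + 0.5000 = 0.8113 bits

H(Y|X) = Σ_x P(x)·H(Y|X=x):
  X=0: P(X=0) = 3/4, P(Y|X=0) = (10/27, 17/27) → H(Y|X=0) = 0.9510
  X=1: P(X=1) = 1/4, P(Y|X=1) = (5/9, 4/9) → H(Y|X=1) = 0.9911
H(Y|X) = (3/4)·0.9510 + (1/4)·0.9911 = 0.9610 bits

H(X,Y) = -Σ_{x,y} P(x,y) log₂ P(x,y). Per-cell terms -P(x,y)·log₂P(x,y):
  X=0: 0.5133, 0.5112
  X=1: 0.3956, 0.3522
Sum of the 4 terms: H(X,Y) = 1.7723 bits

Chain rule check:
  H(X) + H(Y|X) = 0.8113 + 0.9610 = 1.7723 bits
  H(X,Y) = 1.7723 bits
✓ Chain rule verified.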